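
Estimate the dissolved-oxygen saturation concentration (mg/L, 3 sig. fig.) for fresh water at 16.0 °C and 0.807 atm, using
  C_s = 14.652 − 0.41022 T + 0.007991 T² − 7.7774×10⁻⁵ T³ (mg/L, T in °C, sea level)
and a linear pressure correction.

C_s ≈ 7.92 mg/L

At sea level: C_s = 14.652 − 0.41022×16.0 + 0.007991×16.0² − 7.7774×10⁻⁵×16.0³ = 9.816 mg/L.
Pressure correction: C_s' = 9.816 × 0.807 = 7.921 mg/L.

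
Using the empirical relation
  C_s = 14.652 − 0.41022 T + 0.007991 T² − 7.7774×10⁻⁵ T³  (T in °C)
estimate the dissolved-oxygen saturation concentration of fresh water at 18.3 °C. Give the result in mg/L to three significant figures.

C_s ≈ 9.34 mg/L

C_s = 14.652 − 0.41022×18.3 + 0.007991×18.3² − 7.7774×10⁻⁵×18.3³ = 9.344 mg/L.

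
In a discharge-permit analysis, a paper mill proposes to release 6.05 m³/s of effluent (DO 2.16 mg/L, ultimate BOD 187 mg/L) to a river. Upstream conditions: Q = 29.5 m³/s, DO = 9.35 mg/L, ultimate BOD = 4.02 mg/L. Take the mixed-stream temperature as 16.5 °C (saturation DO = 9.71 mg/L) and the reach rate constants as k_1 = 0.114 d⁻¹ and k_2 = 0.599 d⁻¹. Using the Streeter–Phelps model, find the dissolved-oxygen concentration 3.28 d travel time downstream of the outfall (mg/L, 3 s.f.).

DO ≈ 4.96 mg/L

Mixed DO = (29.5×9.35 + 6.05×2.16)/(29.5+6.05) = 288.9/35.55 = 8.126 mg/L.
Mixed L₀ = (29.5×4.02 + 6.05×187)/(35.55) = 1250/35.55 = 35.16 mg/L.
Initial deficit D₀ = C_s − DO₀ = 9.71 − 8.126 = 1.584 mg/L.
D(3.28) = [0.114×35.16/(0.599−0.114)](e^(−0.114×3.28) − e^(−0.599×3.28)) + 1.584 e^(−0.599×3.28)
= 8.264 × (0.6880 − 0.1402) + 1.584 × 0.1402 = 4.750 mg/L.
DO = 9.71 − 4.750 = 4.960 mg/L.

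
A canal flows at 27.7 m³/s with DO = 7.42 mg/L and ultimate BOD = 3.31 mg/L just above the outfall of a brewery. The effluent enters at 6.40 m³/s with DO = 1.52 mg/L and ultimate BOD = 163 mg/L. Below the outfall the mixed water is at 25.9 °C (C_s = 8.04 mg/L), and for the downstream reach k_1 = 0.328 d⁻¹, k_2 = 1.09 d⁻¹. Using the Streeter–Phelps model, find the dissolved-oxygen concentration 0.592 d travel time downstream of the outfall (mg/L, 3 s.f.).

Mixed DO = (27.7×7.42 + 6.40×1.52)/(27.7+6.40) = 215.3/34.10 = 6.313 mg/L.
Mixed L₀ = (27.7×3.31 + 6.40×163)/(34.10) = 1135/34.10 = 33.28 mg/L.
Initial deficit D₀ = C_s − DO₀ = 8.04 − 6.313 = 1.727 mg/L.
D(0.592) = [0.328×33.28/(1.09−0.328)](e^(−0.328×0.592) − e^(−1.09×0.592)) + 1.727 e^(−1.09×0.592)
= 14.33 × (0.8235 − 0.5245) + 1.727 × 0.5245 = 5.189 mg/L.
DO = 8.04 − 5.189 = 2.851 mg/L.

DO ≈ 2.85 mg/L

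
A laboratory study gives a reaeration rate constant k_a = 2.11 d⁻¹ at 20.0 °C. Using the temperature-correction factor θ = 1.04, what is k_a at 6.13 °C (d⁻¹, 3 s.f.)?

k_a(T₂) = k_a(T₁) · θ^(T₂−T₁) = 2.11 × 1.04^(6.13−20.0)
= 2.11 × 1.04^-13.9 = 2.11 × 0.5804 = 1.225 d⁻¹.

k_a ≈ 1.22 d⁻¹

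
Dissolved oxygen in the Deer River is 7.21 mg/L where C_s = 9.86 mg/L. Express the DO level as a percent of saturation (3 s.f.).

% saturation = C/C_s × 100 = 7.21/9.86 × 100 = 73.1 %.

73.1 % saturation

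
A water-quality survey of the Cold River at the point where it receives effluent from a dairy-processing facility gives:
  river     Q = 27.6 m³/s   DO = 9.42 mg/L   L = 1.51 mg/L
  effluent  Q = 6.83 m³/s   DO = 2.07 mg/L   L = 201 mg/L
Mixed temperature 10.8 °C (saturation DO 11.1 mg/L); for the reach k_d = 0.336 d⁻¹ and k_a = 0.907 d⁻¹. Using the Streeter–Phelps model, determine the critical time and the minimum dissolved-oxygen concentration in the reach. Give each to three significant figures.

Mixed DO = (27.6×9.42 + 6.83×2.07)/(27.6+6.83) = 274.1/34.43 = 7.962 mg/L.
Mixed L₀ = (27.6×1.51 + 6.83×201)/(34.43) = 1415/34.43 = 41.08 mg/L.
Initial deficit D₀ = C_s − DO₀ = 11.1 − 7.962 = 3.138 mg/L.
t_c = (1/0.5710) ln[(0.907/0.336)(1 − 3.138×0.5710/(0.336×41.08))] = 1.751 × ln(2.349) = 1.496 d.
D_c = (0.336/0.907) × 41.08 × e^(−0.336×1.496) = 0.3705 × 41.08 × 0.6050 = 9.208 mg/L.
Minimum DO = 11.1 − 9.208 = 1.892 mg/L.

t_c ≈ 1.50 d; minimum DO ≈ 1.89 mg/L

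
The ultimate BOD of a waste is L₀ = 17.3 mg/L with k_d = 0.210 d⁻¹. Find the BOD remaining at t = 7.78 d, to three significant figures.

L_t = L₀ e^(−k_d t) = 17.3 × e^(−0.210×7.78) = 17.3 × 0.1952 = 3.377 mg/L.

L ≈ 3.38 mg/L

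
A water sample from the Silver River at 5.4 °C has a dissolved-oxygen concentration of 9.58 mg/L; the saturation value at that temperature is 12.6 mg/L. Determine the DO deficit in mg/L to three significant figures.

D = C_s − C = 12.6 − 9.58 = 3.02 mg/L.

D ≈ 3.02 mg/L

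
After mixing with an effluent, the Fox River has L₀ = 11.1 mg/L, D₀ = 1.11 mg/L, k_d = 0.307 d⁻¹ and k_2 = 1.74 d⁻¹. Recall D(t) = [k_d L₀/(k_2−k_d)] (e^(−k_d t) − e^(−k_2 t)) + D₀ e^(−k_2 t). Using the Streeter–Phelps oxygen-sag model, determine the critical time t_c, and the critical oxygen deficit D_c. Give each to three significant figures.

t_c ≈ 0.772 d; D_c ≈ 1.55 mg/L

t_c = [1/(k_2−k_d)] ln[(k_2/k_d)(1 − D₀(k_2−k_d)/(k_d L₀))]
= [1/(1.74−0.307)] ln[(1.74/0.307)(1 − 1.11×1.433/(0.307×11.1))]
= (1/1.433) ln[5.668 × 0.5332] = 0.6978 × ln(3.022) = 0.6978 × 1.106 = 0.7718 d.
L(t_c) = L₀ e^(−k_d t_c) = 11.1 × 0.7890 = 8.758 mg/L, and at the critical point k_2 D_c = k_d L, so D_c = (0.307/1.74) × 8.758 = 1.545 mg/L.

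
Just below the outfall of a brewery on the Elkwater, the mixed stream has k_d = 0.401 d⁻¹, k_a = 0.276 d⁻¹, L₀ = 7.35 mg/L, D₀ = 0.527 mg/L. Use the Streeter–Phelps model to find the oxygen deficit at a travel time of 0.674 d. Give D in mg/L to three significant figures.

D ≈ 2.02 mg/L

k_d L₀/(k_a−k_d) = 0.401×7.35/(0.276−0.401) = 2.947/-0.1250 = -23.58 mg/L.
e^(−k_d t) = e^(−0.401×0.6740) = 0.7632; e^(−k_a t) = e^(−0.276×0.6740) = 0.8303.
D = -23.58 × (0.7632 − 0.8303) + 0.527 × 0.8303 = 1.582 + 0.4375 = 2.019 mg/L.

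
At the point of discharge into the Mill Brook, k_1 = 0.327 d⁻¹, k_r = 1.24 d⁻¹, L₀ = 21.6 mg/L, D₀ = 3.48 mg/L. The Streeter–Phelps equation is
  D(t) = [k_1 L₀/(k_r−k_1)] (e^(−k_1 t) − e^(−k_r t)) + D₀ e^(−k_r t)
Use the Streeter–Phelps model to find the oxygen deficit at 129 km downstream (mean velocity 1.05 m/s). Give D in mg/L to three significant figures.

D ≈ 4.13 mg/L

Travel time t = x/v = 129 km / (1.05 m/s) = 129000 m / 1.05 m/s = 122900 s = 1.422 d.
k_1 L₀/(k_r−k_1) = 0.327×21.6/(1.24−0.327) = 7.063/0.9130 = 7.736 mg/L.
e^(−k_1 t) = e^(−0.327×1.422) = 0.6281; e^(−k_r t) = e^(−1.24×1.422) = 0.1715.
D = 7.736 × (0.6281 − 0.1715) + 3.48 × 0.1715 = 3.533 + 0.5968 = 4.130 mg/L.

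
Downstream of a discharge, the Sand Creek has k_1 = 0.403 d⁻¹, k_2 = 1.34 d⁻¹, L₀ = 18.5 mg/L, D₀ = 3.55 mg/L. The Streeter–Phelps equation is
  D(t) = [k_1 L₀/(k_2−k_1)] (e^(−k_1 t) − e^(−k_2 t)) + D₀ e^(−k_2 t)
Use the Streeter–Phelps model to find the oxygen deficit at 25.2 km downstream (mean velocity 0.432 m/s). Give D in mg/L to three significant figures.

Travel time t = x/v = 25.2 km / (0.432 m/s) = 25200 m / 0.432 m/s = 58330 s = 0.6752 d.
k_1 L₀/(k_2−k_1) = 0.403×18.5/(1.34−0.403) = 7.456/0.9370 = 7.957 mg/L.
e^(−k_1 t) = e^(−0.403×0.6752) = 0.7618; e^(−k_2 t) = e^(−1.34×0.6752) = 0.4047.
D = 7.957 × (0.7618 − 0.4047) + 3.55 × 0.4047 = 2.842 + 1.437 = 4.278 mg/L.

D ≈ 4.28 mg/L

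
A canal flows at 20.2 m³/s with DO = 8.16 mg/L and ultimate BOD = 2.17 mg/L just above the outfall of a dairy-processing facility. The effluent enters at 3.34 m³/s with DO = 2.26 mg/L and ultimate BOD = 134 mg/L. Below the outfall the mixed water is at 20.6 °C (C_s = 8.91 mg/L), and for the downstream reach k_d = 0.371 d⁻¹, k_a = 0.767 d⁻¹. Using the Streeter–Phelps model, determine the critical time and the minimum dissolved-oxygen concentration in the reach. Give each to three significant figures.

Mixed DO = (20.2×8.16 + 3.34×2.26)/(20.2+3.34) = 172.4/23.54 = 7.323 mg/L.
Mixed L₀ = (20.2×2.17 + 3.34×134)/(23.54) = 491.4/23.54 = 20.87 mg/L.
Initial deficit D₀ = C_s − DO₀ = 8.91 − 7.323 = 1.587 mg/L.
t_c = (1/0.3960) ln[(0.767/0.371)(1 − 1.587×0.3960/(0.371×20.87))] = 2.525 × ln(1.900) = 1.620 d.
D_c = (0.371/0.767) × 20.87 × e^(−0.371×1.620) = 0.4837 × 20.87 × 0.5482 = 5.535 mg/L.
Minimum DO = 8.91 − 5.535 = 3.375 mg/L.

t_c ≈ 1.62 d; minimum DO ≈ 3.37 mg/L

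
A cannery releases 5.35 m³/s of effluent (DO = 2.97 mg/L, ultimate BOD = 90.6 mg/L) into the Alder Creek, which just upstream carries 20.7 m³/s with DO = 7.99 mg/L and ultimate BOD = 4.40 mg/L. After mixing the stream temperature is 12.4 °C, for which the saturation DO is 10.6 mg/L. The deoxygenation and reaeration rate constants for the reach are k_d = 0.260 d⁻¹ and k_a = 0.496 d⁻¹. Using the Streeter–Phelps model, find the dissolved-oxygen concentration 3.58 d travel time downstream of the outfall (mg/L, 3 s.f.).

Mixed DO = (20.7×7.99 + 5.35×2.97)/(20.7+5.35) = 181.3/26.05 = 6.959 mg/L.
Mixed L₀ = (20.7×4.40 + 5.35×90.6)/(26.05) = 575.8/26.05 = 22.10 mg/L.
Initial deficit D₀ = C_s − DO₀ = 10.6 − 6.959 = 3.641 mg/L.
D(3.58) = [0.260×22.10/(0.496−0.260)](e^(−0.260×3.58) − e^(−0.496×3.58)) + 3.641 e^(−0.496×3.58)
= 24.35 × (0.3942 − 0.1694) + 3.641 × 0.1694 = 6.092 mg/L.
DO = 10.6 − 6.092 = 4.508 mg/L.

DO ≈ 4.51 mg/L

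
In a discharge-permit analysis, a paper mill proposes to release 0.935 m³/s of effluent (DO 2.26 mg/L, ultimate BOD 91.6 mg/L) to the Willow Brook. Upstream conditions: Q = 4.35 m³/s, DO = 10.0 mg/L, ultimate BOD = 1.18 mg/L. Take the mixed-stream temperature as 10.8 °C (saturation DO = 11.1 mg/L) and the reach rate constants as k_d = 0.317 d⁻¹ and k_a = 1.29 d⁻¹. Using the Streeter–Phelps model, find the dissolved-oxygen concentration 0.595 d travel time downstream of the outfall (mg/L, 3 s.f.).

Mixed DO = (4.35×10.0 + 0.935×2.26)/(4.35+0.935) = 45.61/5.285 = 8.631 mg/L.
Mixed L₀ = (4.35×1.18 + 0.935×91.6)/(5.285) = 90.78/5.285 = 17.18 mg/L.
Initial deficit D₀ = C_s − DO₀ = 11.1 − 8.631 = 2.469 mg/L.
D(0.595) = [0.317×17.18/(1.29−0.317)](e^(−0.317×0.595) − e^(−1.29×0.595)) + 2.469 e^(−1.29×0.595)
= 5.596 × (0.8281 − 0.4641) + 2.469 × 0.4641 = 3.183 mg/L.
DO = 11.1 − 3.183 = 7.917 mg/L.

DO ≈ 7.92 mg/L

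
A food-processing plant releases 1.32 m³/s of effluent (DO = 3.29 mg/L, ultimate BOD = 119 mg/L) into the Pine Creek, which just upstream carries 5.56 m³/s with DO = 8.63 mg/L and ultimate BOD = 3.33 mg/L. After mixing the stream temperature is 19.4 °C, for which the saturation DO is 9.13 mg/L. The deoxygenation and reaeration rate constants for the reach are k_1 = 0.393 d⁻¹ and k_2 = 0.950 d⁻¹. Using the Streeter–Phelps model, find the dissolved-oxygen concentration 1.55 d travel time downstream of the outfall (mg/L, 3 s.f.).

Mixed DO = (5.56×8.63 + 1.32×3.29)/(5.56+1.32) = 52.33/6.880 = 7.605 mg/L.
Mixed L₀ = (5.56×3.33 + 1.32×119)/(6.880) = 175.6/6.880 = 25.52 mg/L.
Initial deficit D₀ = C_s − DO₀ = 9.13 − 7.605 = 1.525 mg/L.
D(1.55) = [0.393×25.52/(0.950−0.393)](e^(−0.393×1.55) − e^(−0.950×1.55)) + 1.525 e^(−0.950×1.55)
= 18.01 × (0.5438 − 0.2294) + 1.525 × 0.2294 = 6.012 mg/L.
DO = 9.13 − 6.012 = 3.118 mg/L.

DO ≈ 3.12 mg/L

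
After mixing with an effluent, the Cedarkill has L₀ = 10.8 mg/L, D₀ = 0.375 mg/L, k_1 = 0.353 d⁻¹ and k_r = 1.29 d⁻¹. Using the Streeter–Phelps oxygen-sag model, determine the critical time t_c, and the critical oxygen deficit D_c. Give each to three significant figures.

At the critical point dD/dt = 0, so k_1 L₀ e^(−k_1 t) = k_r D. Substituting D(t) from the Streeter–Phelps equation and solving for t gives
t_c = ln[(k_r/k_1)(1 − D₀(k_r−k_1)/(k_1 L₀))] / (k_r−k_1).
Here k_r−k_1 = 0.9370 d⁻¹ and 1 − D₀(k_r−k_1)/(k_1 L₀) = 1 − 0.375×0.9370/(0.353×10.8) = 0.9078, so
t_c = ln(3.654 × 0.9078) / 0.9370 = 1.199 / 0.9370 = 1.280 d.
D_c = (k_1/k_r) L₀ e^(−k_1 t_c) = (0.353/1.29) × 10.8 × e^(−0.353×1.280) = 0.2736 × 10.8 × 0.6365 = 1.881 mg/L.

t_c ≈ 1.28 d; D_c ≈ 1.88 mg/L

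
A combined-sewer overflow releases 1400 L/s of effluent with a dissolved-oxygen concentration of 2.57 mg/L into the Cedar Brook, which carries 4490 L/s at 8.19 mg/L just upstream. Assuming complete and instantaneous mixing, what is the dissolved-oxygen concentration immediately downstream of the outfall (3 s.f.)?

6.85 mg/L

Flow-weighted mixing: C = (Q_r C_r + Q_w C_w)/(Q_r + Q_w)
= (4490×8.19 + 1400×2.57)/(4490 + 1400) = 40370/5890 = 6.854 mg/L.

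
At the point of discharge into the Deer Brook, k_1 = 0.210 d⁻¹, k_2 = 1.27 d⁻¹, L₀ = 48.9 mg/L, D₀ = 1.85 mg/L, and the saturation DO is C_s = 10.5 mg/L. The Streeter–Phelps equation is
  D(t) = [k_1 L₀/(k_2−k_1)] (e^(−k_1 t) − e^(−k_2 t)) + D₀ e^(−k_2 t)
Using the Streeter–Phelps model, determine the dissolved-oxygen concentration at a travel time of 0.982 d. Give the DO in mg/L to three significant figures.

k_1 L₀/(k_2−k_1) = 0.210×48.9/(1.27−0.210) = 10.27/1.060 = 9.688 mg/L.
e^(−k_1 t) = e^(−0.210×0.9820) = 0.8137; e^(−k_2 t) = e^(−1.27×0.9820) = 0.2873.
D = 9.688 × (0.8137 − 0.2873) + 1.85 × 0.2873 = 5.099 + 0.5316 = 5.630 mg/L.
DO = C_s − D = 10.5 − 5.630 = 4.870 mg/L.

DO ≈ 4.87 mg/L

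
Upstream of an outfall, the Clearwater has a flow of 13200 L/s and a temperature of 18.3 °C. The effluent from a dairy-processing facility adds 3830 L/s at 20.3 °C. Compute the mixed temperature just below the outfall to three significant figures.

Flow-weighted mixing: C = (Q_r C_r + Q_w C_w)/(Q_r + Q_w)
= (13200×18.3 + 3830×20.3)/(13200 + 3830) = 319300/17030 = 18.75 °C.

18.7 °C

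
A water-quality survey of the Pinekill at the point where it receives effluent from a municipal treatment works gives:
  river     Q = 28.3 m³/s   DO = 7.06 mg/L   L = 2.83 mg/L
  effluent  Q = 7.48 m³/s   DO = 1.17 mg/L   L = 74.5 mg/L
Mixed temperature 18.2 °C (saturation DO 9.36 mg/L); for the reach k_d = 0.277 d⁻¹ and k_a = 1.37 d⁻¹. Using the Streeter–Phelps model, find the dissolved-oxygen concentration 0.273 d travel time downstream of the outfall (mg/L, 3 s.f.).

DO ≈ 5.85 mg/L

Mixed DO = (28.3×7.06 + 7.48×1.17)/(28.3+7.48) = 208.5/35.78 = 5.829 mg/L.
Mixed L₀ = (28.3×2.83 + 7.48×74.5)/(35.78) = 637.3/35.78 = 17.81 mg/L.
Initial deficit D₀ = C_s − DO₀ = 9.36 − 5.829 = 3.531 mg/L.
D(0.273) = [0.277×17.81/(1.37−0.277)](e^(−0.277×0.273) − e^(−1.37×0.273)) + 3.531 e^(−1.37×0.273)
= 4.514 × (0.9272 − 0.6880) + 3.531 × 0.6880 = 3.509 mg/L.
DO = 9.36 − 3.509 = 5.851 mg/L.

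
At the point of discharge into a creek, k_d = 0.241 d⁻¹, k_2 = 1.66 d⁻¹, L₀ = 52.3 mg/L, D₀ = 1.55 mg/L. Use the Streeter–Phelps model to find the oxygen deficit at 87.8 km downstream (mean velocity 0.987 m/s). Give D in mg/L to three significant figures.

D ≈ 5.60 mg/L

Travel time t = x/v = 87.8 km / (0.987 m/s) = 87800 m / 0.987 m/s = 88960 s = 1.030 d.
k_d L₀/(k_2−k_d) = 0.241×52.3/(1.66−0.241) = 12.60/1.419 = 8.883 mg/L.
e^(−k_d t) = e^(−0.241×1.030) = 0.7803; e^(−k_2 t) = e^(−1.66×1.030) = 0.1810.
D = 8.883 × (0.7803 − 0.1810) + 1.55 × 0.1810 = 5.323 + 0.2806 = 5.603 mg/L.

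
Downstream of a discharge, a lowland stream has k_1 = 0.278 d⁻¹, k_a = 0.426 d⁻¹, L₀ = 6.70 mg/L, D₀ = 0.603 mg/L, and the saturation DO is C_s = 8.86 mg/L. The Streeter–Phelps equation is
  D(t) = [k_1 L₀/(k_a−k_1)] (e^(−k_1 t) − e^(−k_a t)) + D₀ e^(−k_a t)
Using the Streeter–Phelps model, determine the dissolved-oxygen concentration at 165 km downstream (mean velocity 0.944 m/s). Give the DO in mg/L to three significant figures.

DO ≈ 6.75 mg/L

Travel time t = x/v = 165 km / (0.944 m/s) = 165000 m / 0.944 m/s = 174800 s = 2.023 d.
k_1 L₀/(k_a−k_1) = 0.278×6.70/(0.426−0.278) = 1.863/0.1480 = 12.59 mg/L.
e^(−k_1 t) = e^(−0.278×2.023) = 0.5698; e^(−k_a t) = e^(−0.426×2.023) = 0.4224.
D = 12.59 × (0.5698 − 0.4224) + 0.603 × 0.4224 = 1.856 + 0.2547 = 2.110 mg/L.
DO = C_s − D = 8.86 − 2.110 = 6.750 mg/L.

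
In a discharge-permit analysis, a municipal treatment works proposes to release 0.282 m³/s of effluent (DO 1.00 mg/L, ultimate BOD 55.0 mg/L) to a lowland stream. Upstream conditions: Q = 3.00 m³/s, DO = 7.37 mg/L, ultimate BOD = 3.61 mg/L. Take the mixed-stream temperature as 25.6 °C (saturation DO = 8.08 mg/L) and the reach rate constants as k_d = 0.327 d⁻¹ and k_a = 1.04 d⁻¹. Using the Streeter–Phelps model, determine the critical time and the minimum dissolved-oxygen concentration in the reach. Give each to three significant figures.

t_c ≈ 1.04 d; minimum DO ≈ 6.28 mg/L

Mixed DO = (3.00×7.37 + 0.282×1.00)/(3.00+0.282) = 22.39/3.282 = 6.823 mg/L.
Mixed L₀ = (3.00×3.61 + 0.282×55.0)/(3.282) = 26.34/3.282 = 8.026 mg/L.
Initial deficit D₀ = C_s − DO₀ = 8.08 − 6.823 = 1.257 mg/L.
t_c = (1/0.7130) ln[(1.04/0.327)(1 − 1.257×0.7130/(0.327×8.026))] = 1.403 × ln(2.094) = 1.037 d.
D_c = (0.327/1.04) × 8.026 × e^(−0.327×1.037) = 0.3144 × 8.026 × 0.7125 = 1.798 mg/L.
Minimum DO = 8.08 − 1.798 = 6.282 mg/L.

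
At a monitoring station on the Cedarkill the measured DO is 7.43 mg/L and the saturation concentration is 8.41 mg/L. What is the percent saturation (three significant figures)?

88.3 % saturation

% saturation = C/C_s × 100 = 7.43/8.41 × 100 = 88.3 %.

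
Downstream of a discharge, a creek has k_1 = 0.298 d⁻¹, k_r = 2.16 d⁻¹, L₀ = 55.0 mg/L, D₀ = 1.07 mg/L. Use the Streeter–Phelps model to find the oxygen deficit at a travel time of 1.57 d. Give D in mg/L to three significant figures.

D ≈ 5.25 mg/L

k_1 L₀/(k_r−k_1) = 0.298×55.0/(2.16−0.298) = 16.39/1.862 = 8.802 mg/L.
e^(−k_1 t) = e^(−0.298×1.570) = 0.6263; e^(−k_r t) = e^(−2.16×1.570) = 0.03367.
D = 8.802 × (0.6263 − 0.03367) + 1.07 × 0.03367 = 5.217 + 0.03603 = 5.253 mg/L.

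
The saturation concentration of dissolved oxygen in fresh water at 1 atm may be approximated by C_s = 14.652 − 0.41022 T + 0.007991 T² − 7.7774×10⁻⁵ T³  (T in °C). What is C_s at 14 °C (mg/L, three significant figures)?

C_s = 14.652 − 0.41022×14 + 0.007991×14² − 7.7774×10⁻⁵×14³ = 10.26 mg/L.

C_s ≈ 10.3 mg/L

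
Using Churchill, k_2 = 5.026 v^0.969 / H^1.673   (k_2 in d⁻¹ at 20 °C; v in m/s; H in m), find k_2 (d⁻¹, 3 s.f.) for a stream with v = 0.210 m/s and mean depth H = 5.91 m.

k_2 ≈ 0.0567 d⁻¹

k_2 = 5.026 × 0.210^0.969 / 5.91^1.673 = 5.026 × 0.2204 / 19.54 = 0.05670 d⁻¹.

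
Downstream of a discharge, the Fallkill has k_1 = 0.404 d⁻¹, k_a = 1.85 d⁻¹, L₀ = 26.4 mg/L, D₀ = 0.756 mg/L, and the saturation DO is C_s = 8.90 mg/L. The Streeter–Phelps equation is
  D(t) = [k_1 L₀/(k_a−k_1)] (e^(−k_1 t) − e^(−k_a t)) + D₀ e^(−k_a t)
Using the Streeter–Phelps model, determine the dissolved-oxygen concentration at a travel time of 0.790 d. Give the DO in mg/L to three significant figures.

DO ≈ 5.07 mg/L

k_1 L₀/(k_a−k_1) = 0.404×26.4/(1.85−0.404) = 10.67/1.446 = 7.376 mg/L.
e^(−k_1 t) = e^(−0.404×0.7900) = 0.7268; e^(−k_a t) = e^(−1.85×0.7900) = 0.2319.
D = 7.376 × (0.7268 − 0.2319) + 0.756 × 0.2319 = 3.650 + 0.1753 = 3.825 mg/L.
DO = C_s − D = 8.90 − 3.825 = 5.075 mg/L.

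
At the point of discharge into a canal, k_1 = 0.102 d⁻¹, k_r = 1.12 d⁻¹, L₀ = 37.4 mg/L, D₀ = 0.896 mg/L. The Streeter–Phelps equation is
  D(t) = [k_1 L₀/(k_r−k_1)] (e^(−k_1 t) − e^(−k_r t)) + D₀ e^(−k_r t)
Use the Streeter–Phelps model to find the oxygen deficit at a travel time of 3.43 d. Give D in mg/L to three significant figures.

k_1 L₀/(k_r−k_1) = 0.102×37.4/(1.12−0.102) = 3.815/1.018 = 3.747 mg/L.
e^(−k_1 t) = e^(−0.102×3.430) = 0.7048; e^(−k_r t) = e^(−1.12×3.430) = 0.02146.
D = 3.747 × (0.7048 − 0.02146) + 0.896 × 0.02146 = 2.561 + 0.01923 = 2.580 mg/L.

D ≈ 2.58 mg/L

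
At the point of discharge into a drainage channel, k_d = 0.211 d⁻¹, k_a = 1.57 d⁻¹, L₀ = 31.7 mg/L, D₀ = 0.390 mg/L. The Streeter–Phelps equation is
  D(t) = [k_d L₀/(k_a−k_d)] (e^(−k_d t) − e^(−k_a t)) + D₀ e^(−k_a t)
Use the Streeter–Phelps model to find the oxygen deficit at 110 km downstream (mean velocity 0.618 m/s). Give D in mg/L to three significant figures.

Travel time t = x/v = 110 km / (0.618 m/s) = 110000 m / 0.618 m/s = 178000 s = 2.060 d.
k_d L₀/(k_a−k_d) = 0.211×31.7/(1.57−0.211) = 6.689/1.359 = 4.922 mg/L.
e^(−k_d t) = e^(−0.211×2.060) = 0.6475; e^(−k_a t) = e^(−1.57×2.060) = 0.03938.
D = 4.922 × (0.6475 − 0.03938) + 0.390 × 0.03938 = 2.993 + 0.01536 = 3.008 mg/L.

D ≈ 3.01 mg/L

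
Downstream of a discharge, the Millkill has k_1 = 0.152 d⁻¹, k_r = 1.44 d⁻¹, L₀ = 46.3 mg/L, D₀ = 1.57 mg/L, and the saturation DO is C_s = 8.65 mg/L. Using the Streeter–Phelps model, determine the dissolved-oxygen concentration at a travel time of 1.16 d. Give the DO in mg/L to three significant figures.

k_1 L₀/(k_r−k_1) = 0.152×46.3/(1.44−0.152) = 7.038/1.288 = 5.464 mg/L.
e^(−k_1 t) = e^(−0.152×1.160) = 0.8383; e^(−k_r t) = e^(−1.44×1.160) = 0.1882.
D = 5.464 × (0.8383 − 0.1882) + 1.57 × 0.1882 = 3.553 + 0.2954 = 3.848 mg/L.
DO = C_s − D = 8.65 − 3.848 = 4.802 mg/L.

DO ≈ 4.80 mg/L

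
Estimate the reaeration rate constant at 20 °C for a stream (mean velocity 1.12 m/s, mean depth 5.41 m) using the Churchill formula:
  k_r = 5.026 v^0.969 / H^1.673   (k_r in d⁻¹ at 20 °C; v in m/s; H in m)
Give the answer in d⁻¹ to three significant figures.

k_r ≈ 0.333 d⁻¹

k_r = 5.026 × 1.12^0.969 / 5.41^1.673 = 5.026 × 1.116 / 16.85 = 0.3329 d⁻¹.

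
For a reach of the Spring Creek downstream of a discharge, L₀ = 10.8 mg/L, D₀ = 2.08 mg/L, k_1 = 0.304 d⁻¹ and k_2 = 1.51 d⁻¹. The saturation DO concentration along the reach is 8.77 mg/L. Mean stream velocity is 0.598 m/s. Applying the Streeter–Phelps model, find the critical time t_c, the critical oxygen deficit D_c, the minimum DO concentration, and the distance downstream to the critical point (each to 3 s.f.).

t_c = [1/(k_2−k_1)] ln[(k_2/k_1)(1 − D₀(k_2−k_1)/(k_1 L₀))]
= [1/(1.51−0.304)] ln[(1.51/0.304)(1 − 2.08×1.206/(0.304×10.8))]
= (1/1.206) ln[4.967 × 0.2360] = 0.8292 × ln(1.172) = 0.8292 × 0.1588 = 0.1316 d.
L(t_c) = L₀ e^(−k_1 t_c) = 10.8 × 0.9608 = 10.38 mg/L, and at the critical point k_2 D_c = k_1 L, so D_c = (0.304/1.51) × 10.38 = 2.089 mg/L.
Minimum DO = C_s − D_c = 8.77 − 2.089 = 6.681 mg/L.
x_c = v t_c = 0.598 m/s × 0.1316 d × 86400 s/d = 6802 m ≈ 6.80 km.

t_c ≈ 0.132 d; D_c ≈ 2.09 mg/L; min DO ≈ 6.68 mg/L; x_c ≈ 6.80 km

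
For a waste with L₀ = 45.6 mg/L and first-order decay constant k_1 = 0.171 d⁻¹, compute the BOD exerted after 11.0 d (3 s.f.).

y_t = L₀(1 − e^(−k_1 t)) = 45.6 × (1 − e^(−0.171×11.0))
= 45.6 × (1 − 0.1524) = 45.6 × 0.8476 = 38.65 mg/L.

y ≈ 38.6 mg/L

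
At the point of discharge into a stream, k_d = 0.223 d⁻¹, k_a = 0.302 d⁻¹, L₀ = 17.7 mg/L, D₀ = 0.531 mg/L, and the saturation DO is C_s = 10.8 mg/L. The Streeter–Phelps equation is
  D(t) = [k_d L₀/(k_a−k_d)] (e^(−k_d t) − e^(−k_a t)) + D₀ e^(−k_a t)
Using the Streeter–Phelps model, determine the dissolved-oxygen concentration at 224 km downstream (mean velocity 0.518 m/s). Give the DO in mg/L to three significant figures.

DO ≈ 5.34 mg/L

Travel time t = x/v = 224 km / (0.518 m/s) = 224000 m / 0.518 m/s = 432400 s = 5.005 d.
k_d L₀/(k_a−k_d) = 0.223×17.7/(0.302−0.223) = 3.947/0.07900 = 49.96 mg/L.
e^(−k_d t) = e^(−0.223×5.005) = 0.3275; e^(−k_a t) = e^(−0.302×5.005) = 0.2206.
D = 49.96 × (0.3275 − 0.2206) + 0.531 × 0.2206 = 5.345 + 0.1171 = 5.462 mg/L.
DO = C_s − D = 10.8 − 5.462 = 5.338 mg/L.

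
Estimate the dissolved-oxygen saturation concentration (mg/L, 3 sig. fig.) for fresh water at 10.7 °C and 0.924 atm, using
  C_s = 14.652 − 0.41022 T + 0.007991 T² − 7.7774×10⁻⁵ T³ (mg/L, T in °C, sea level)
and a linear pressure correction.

At sea level: C_s = 14.652 − 0.41022×10.7 + 0.007991×10.7² − 7.7774×10⁻⁵×10.7³ = 11.08 mg/L.
Pressure correction: C_s' = 11.08 × 0.924 = 10.24 mg/L.

C_s ≈ 10.2 mg/L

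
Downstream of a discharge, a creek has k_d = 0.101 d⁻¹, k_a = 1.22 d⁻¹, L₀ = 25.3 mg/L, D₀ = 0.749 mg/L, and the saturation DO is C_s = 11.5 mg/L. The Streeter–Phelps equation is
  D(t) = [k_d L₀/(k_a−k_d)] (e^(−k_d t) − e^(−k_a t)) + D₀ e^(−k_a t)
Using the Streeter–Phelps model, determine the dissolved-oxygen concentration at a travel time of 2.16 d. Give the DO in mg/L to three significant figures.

DO ≈ 9.77 mg/L

k_d L₀/(k_a−k_d) = 0.101×25.3/(1.22−0.101) = 2.555/1.119 = 2.284 mg/L.
e^(−k_d t) = e^(−0.101×2.160) = 0.8040; e^(−k_a t) = e^(−1.22×2.160) = 0.07170.
D = 2.284 × (0.8040 − 0.07170) + 0.749 × 0.07170 = 1.672 + 0.05371 = 1.726 mg/L.
DO = C_s − D = 11.5 − 1.726 = 9.774 mg/L.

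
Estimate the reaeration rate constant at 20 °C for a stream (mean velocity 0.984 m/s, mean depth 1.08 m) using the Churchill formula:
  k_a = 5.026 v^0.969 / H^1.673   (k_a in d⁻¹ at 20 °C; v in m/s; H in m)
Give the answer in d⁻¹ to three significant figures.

k_a ≈ 4.35 d⁻¹

k_a = 5.026 × 0.984^0.969 / 1.08^1.673 = 5.026 × 0.9845 / 1.137 = 4.350 d⁻¹.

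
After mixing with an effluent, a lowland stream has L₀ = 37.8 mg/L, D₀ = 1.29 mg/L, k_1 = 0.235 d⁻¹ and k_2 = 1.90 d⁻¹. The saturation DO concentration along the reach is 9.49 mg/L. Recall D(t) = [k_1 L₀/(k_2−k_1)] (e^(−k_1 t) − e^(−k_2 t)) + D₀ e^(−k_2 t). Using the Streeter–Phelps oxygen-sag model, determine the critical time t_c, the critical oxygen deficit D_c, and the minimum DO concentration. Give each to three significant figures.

With k_2/k_1 = 8.085 and 1 − D₀(k_2−k_1)/(k_1 L₀) = 0.7582,
t_c = ln(8.085 × 0.7582) / (1.90 − 0.235) = ln(6.130) / 1.665 = 1.813/1.665 = 1.089 d.
D_c = (k_1/k_2) L₀ e^(−k_1 t_c) = (0.235/1.90) × 37.8 × e^(−0.235×1.089) = 0.1237 × 37.8 × 0.7742 = 3.620 mg/L.
Minimum DO = C_s − D_c = 9.49 − 3.620 = 5.870 mg/L.

t_c ≈ 1.09 d; D_c ≈ 3.62 mg/L; min DO ≈ 5.87 mg/L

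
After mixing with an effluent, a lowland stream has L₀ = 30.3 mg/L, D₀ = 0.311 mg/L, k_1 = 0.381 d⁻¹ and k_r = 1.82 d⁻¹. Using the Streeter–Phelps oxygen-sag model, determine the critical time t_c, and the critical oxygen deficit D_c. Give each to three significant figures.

t_c = [1/(k_r−k_1)] ln[(k_r/k_1)(1 − D₀(k_r−k_1)/(k_1 L₀))]
= [1/(1.82−0.381)] ln[(1.82/0.381)(1 − 0.311×1.439/(0.381×30.3))]
= (1/1.439) ln[4.777 × 0.9612] = 0.6949 × ln(4.592) = 0.6949 × 1.524 = 1.059 d.
L(t_c) = L₀ e^(−k_1 t_c) = 30.3 × 0.6679 = 20.24 mg/L, and at the critical point k_r D_c = k_1 L, so D_c = (0.381/1.82) × 20.24 = 4.237 mg/L.

t_c ≈ 1.06 d; D_c ≈ 4.24 mg/L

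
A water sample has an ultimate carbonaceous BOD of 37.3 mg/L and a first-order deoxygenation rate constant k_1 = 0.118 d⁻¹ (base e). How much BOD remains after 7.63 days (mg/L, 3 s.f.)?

L_t = L₀ e^(−k_1 t) = 37.3 × e^(−0.118×7.63) = 37.3 × 0.4064 = 15.16 mg/L.

L ≈ 15.2 mg/L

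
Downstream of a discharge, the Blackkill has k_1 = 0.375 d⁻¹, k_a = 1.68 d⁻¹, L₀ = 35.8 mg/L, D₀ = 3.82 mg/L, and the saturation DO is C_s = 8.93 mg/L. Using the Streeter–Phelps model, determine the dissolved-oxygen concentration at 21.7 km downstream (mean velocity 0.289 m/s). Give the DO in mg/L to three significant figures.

Travel time t = x/v = 21.7 km / (0.289 m/s) = 21700 m / 0.289 m/s = 75090 s = 0.8691 d.
k_1 L₀/(k_a−k_1) = 0.375×35.8/(1.68−0.375) = 13.42/1.305 = 10.29 mg/L.
e^(−k_1 t) = e^(−0.375×0.8691) = 0.7219; e^(−k_a t) = e^(−1.68×0.8691) = 0.2322.
D = 10.29 × (0.7219 − 0.2322) + 3.82 × 0.2322 = 5.037 + 0.8871 = 5.924 mg/L.
DO = C_s − D = 8.93 − 5.924 = 3.006 mg/L.

DO ≈ 3.01 mg/L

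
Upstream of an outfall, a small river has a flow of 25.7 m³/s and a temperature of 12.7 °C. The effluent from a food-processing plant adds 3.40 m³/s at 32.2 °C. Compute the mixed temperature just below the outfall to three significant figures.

15.0 °C

Flow-weighted mixing: C = (Q_r C_r + Q_w C_w)/(Q_r + Q_w)
= (25.7×12.7 + 3.40×32.2)/(25.7 + 3.40) = 435.9/29.10 = 14.98 °C.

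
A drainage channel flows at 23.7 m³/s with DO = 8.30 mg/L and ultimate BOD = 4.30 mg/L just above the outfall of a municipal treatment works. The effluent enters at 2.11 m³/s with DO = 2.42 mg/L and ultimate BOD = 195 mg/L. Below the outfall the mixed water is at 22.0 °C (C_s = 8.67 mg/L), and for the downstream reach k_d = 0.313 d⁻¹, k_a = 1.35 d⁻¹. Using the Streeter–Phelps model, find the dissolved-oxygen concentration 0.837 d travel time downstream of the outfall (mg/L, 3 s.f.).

Mixed DO = (23.7×8.30 + 2.11×2.42)/(23.7+2.11) = 201.8/25.81 = 7.819 mg/L.
Mixed L₀ = (23.7×4.30 + 2.11×195)/(25.81) = 513.4/25.81 = 19.89 mg/L.
Initial deficit D₀ = C_s − DO₀ = 8.67 − 7.819 = 0.8507 mg/L.
D(0.837) = [0.313×19.89/(1.35−0.313)](e^(−0.313×0.837) − e^(−1.35×0.837)) + 0.8507 e^(−1.35×0.837)
= 6.003 × (0.7695 − 0.3230) + 0.8507 × 0.3230 = 2.955 mg/L.
DO = 8.67 − 2.955 = 5.715 mg/L.

DO ≈ 5.71 mg/L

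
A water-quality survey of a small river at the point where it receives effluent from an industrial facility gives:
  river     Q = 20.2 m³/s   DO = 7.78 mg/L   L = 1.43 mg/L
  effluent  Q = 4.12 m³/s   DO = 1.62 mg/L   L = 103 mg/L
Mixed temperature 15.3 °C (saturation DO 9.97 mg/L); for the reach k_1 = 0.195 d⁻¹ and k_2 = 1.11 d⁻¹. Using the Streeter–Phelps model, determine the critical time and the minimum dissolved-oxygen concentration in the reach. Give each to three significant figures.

Mixed DO = (20.2×7.78 + 4.12×1.62)/(20.2+4.12) = 163.8/24.32 = 6.736 mg/L.
Mixed L₀ = (20.2×1.43 + 4.12×103)/(24.32) = 453.2/24.32 = 18.64 mg/L.
Initial deficit D₀ = C_s − DO₀ = 9.97 − 6.736 = 3.234 mg/L.
t_c = (1/0.9150) ln[(1.11/0.195)(1 − 3.234×0.9150/(0.195×18.64))] = 1.093 × ln(1.058) = 0.06162 d.
D_c = (0.195/1.11) × 18.64 × e^(−0.195×0.06162) = 0.1757 × 18.64 × 0.9881 = 3.235 mg/L.
Minimum DO = 9.97 − 3.235 = 6.735 mg/L.

t_c ≈ 0.0616 d; minimum DO ≈ 6.74 mg/L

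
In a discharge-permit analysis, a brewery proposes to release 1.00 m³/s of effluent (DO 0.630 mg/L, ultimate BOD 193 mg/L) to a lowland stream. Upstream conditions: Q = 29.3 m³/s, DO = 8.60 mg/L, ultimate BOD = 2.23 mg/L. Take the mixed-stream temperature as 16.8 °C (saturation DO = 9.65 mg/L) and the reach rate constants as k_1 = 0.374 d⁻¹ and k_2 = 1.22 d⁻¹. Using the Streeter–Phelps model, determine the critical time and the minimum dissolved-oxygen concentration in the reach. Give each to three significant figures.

Mixed DO = (29.3×8.60 + 1.00×0.630)/(29.3+1.00) = 252.6/30.30 = 8.337 mg/L.
Mixed L₀ = (29.3×2.23 + 1.00×193)/(30.30) = 258.3/30.30 = 8.526 mg/L.
Initial deficit D₀ = C_s − DO₀ = 9.65 − 8.337 = 1.313 mg/L.
t_c = (1/0.8460) ln[(1.22/0.374)(1 − 1.313×0.8460/(0.374×8.526))] = 1.182 × ln(2.126) = 0.8914 d.
D_c = (0.374/1.22) × 8.526 × e^(−0.374×0.8914) = 0.3066 × 8.526 × 0.7165 = 1.873 mg/L.
Minimum DO = 9.65 − 1.873 = 7.777 mg/L.

t_c ≈ 0.891 d; minimum DO ≈ 7.78 mg/L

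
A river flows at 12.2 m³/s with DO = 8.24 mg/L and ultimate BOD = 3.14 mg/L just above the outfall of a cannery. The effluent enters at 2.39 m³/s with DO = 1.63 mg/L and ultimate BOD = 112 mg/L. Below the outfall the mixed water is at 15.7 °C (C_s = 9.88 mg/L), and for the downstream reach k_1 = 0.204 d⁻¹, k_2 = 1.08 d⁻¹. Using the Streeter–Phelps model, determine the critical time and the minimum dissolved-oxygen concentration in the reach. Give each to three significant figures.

Mixed DO = (12.2×8.24 + 2.39×1.63)/(12.2+2.39) = 104.4/14.59 = 7.157 mg/L.
Mixed L₀ = (12.2×3.14 + 2.39×112)/(14.59) = 306.0/14.59 = 20.97 mg/L.
Initial deficit D₀ = C_s − DO₀ = 9.88 − 7.157 = 2.723 mg/L.
t_c = (1/0.8760) ln[(1.08/0.204)(1 − 2.723×0.8760/(0.204×20.97))] = 1.142 × ln(2.343) = 0.9718 d.
D_c = (0.204/1.08) × 20.97 × e^(−0.204×0.9718) = 0.1889 × 20.97 × 0.8202 = 3.249 mg/L.
Minimum DO = 9.88 − 3.249 = 6.631 mg/L.

t_c ≈ 0.972 d; minimum DO ≈ 6.63 mg/L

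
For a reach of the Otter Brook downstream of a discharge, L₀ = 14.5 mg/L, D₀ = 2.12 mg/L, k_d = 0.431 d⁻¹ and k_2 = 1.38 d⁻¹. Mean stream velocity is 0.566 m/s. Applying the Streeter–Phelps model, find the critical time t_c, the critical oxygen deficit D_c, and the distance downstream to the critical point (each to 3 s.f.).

At the critical point dD/dt = 0, so k_d L₀ e^(−k_d t) = k_2 D. Substituting D(t) from the Streeter–Phelps equation and solving for t gives
t_c = ln[(k_2/k_d)(1 − D₀(k_2−k_d)/(k_d L₀))] / (k_2−k_d).
Here k_2−k_d = 0.9490 d⁻¹ and 1 − D₀(k_2−k_d)/(k_d L₀) = 1 − 2.12×0.9490/(0.431×14.5) = 0.6781, so
t_c = ln(3.202 × 0.6781) / 0.9490 = 0.7752 / 0.9490 = 0.8169 d.
L(t_c) = L₀ e^(−k_d t_c) = 14.5 × 0.7032 = 10.20 mg/L, and at the critical point k_2 D_c = k_d L, so D_c = (0.431/1.38) × 10.20 = 3.185 mg/L.
x_c = v t_c = 0.566 m/s × 0.8169 d × 86400 s/d = 39950 m ≈ 39.9 km.

t_c ≈ 0.817 d; D_c ≈ 3.18 mg/L; x_c ≈ 39.9 km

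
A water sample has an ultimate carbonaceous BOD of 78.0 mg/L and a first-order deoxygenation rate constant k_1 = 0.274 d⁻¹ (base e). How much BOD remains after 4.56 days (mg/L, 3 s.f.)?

L_t = L₀ e^(−k_1 t) = 78.0 × e^(−0.274×4.56) = 78.0 × 0.2867 = 22.36 mg/L.

L ≈ 22.4 mg/L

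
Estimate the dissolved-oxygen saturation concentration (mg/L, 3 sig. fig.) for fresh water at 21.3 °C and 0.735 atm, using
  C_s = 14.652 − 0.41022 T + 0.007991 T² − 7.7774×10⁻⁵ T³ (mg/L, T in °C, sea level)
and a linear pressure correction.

C_s ≈ 6.46 mg/L

At sea level: C_s = 14.652 − 0.41022×21.3 + 0.007991×21.3² − 7.7774×10⁻⁵×21.3³ = 8.788 mg/L.
Pressure correction: C_s' = 8.788 × 0.735 = 6.459 mg/L.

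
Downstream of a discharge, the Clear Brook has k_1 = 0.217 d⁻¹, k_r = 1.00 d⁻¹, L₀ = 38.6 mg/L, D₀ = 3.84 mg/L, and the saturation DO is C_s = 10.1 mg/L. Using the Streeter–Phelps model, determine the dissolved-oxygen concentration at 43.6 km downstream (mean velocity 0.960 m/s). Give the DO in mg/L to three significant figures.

Travel time t = x/v = 43.6 km / (0.960 m/s) = 43600 m / 0.960 m/s = 45420 s = 0.5257 d.
k_1 L₀/(k_r−k_1) = 0.217×38.6/(1.00−0.217) = 8.376/0.7830 = 10.70 mg/L.
e^(−k_1 t) = e^(−0.217×0.5257) = 0.8922; e^(−k_r t) = e^(−1.00×0.5257) = 0.5912.
D = 10.70 × (0.8922 − 0.5912) + 3.84 × 0.5912 = 3.220 + 2.270 = 5.490 mg/L.
DO = C_s − D = 10.1 − 5.490 = 4.610 mg/L.

DO ≈ 4.61 mg/L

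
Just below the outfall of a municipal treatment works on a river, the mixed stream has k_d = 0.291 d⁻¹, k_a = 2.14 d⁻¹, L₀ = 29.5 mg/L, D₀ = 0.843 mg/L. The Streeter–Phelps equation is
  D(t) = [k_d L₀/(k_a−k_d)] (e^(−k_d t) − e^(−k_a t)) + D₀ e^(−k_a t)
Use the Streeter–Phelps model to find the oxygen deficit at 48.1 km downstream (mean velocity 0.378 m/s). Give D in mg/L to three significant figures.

Travel time t = x/v = 48.1 km / (0.378 m/s) = 48100 m / 0.378 m/s = 127200 s = 1.473 d.
k_d L₀/(k_a−k_d) = 0.291×29.5/(2.14−0.291) = 8.585/1.849 = 4.643 mg/L.
e^(−k_d t) = e^(−0.291×1.473) = 0.6514; e^(−k_a t) = e^(−2.14×1.473) = 0.04278.
D = 4.643 × (0.6514 − 0.04278) + 0.843 × 0.04278 = 2.826 + 0.03606 = 2.862 mg/L.

D ≈ 2.86 mg/L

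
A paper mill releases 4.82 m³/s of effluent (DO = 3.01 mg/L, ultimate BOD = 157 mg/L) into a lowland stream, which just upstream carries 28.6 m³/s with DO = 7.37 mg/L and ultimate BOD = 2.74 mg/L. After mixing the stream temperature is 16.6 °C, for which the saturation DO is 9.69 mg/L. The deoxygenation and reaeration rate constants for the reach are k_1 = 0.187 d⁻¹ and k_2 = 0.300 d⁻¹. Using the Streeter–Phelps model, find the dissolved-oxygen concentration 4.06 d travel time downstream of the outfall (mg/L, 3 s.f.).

Mixed DO = (28.6×7.37 + 4.82×3.01)/(28.6+4.82) = 225.3/33.42 = 6.741 mg/L.
Mixed L₀ = (28.6×2.74 + 4.82×157)/(33.42) = 835.1/33.42 = 24.99 mg/L.
Initial deficit D₀ = C_s − DO₀ = 9.69 − 6.741 = 2.949 mg/L.
D(4.06) = [0.187×24.99/(0.300−0.187)](e^(−0.187×4.06) − e^(−0.300×4.06)) + 2.949 e^(−0.300×4.06)
= 41.35 × (0.4680 − 0.2958) + 2.949 × 0.2958 = 7.994 mg/L.
DO = 9.69 − 7.994 = 1.696 mg/L.

DO ≈ 1.70 mg/L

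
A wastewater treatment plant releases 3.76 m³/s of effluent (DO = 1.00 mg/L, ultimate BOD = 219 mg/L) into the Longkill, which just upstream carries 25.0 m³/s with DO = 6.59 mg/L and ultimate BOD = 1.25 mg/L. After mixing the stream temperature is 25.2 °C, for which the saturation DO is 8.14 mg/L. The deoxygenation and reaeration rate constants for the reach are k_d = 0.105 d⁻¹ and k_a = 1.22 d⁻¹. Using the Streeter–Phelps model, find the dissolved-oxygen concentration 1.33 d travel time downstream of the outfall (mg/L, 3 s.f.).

DO ≈ 5.81 mg/L

Mixed DO = (25.0×6.59 + 3.76×1.00)/(25.0+3.76) = 168.5/28.76 = 5.859 mg/L.
Mixed L₀ = (25.0×1.25 + 3.76×219)/(28.76) = 854.7/28.76 = 29.72 mg/L.
Initial deficit D₀ = C_s − DO₀ = 8.14 − 5.859 = 2.281 mg/L.
D(1.33) = [0.105×29.72/(1.22−0.105)](e^(−0.105×1.33) − e^(−1.22×1.33)) + 2.281 e^(−1.22×1.33)
= 2.799 × (0.8697 − 0.1974) + 2.281 × 0.1974 = 2.332 mg/L.
DO = 8.14 − 2.332 = 5.808 mg/L.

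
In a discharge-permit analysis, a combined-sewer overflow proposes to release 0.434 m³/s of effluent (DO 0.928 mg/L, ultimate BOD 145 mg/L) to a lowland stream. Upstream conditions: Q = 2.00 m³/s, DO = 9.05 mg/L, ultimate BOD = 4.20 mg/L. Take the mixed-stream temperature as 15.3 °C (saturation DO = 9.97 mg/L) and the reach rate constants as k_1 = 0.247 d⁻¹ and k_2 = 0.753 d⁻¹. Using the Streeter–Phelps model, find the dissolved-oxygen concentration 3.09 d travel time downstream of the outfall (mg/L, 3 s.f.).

Mixed DO = (2.00×9.05 + 0.434×0.928)/(2.00+0.434) = 18.50/2.434 = 7.602 mg/L.
Mixed L₀ = (2.00×4.20 + 0.434×145)/(2.434) = 71.33/2.434 = 29.31 mg/L.
Initial deficit D₀ = C_s − DO₀ = 9.97 − 7.602 = 2.368 mg/L.
D(3.09) = [0.247×29.31/(0.753−0.247)](e^(−0.247×3.09) − e^(−0.753×3.09)) + 2.368 e^(−0.753×3.09)
= 14.31 × (0.4662 − 0.09761) + 2.368 × 0.09761 = 5.503 mg/L.
DO = 9.97 − 5.503 = 4.467 mg/L.

DO ≈ 4.47 mg/L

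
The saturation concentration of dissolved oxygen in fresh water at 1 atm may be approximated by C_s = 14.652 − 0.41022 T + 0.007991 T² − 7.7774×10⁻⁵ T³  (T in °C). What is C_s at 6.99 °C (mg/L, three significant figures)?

C_s ≈ 12.1 mg/L

C_s = 14.652 − 0.41022×6.99 + 0.007991×6.99² − 7.7774×10⁻⁵×6.99³ = 12.15 mg/L.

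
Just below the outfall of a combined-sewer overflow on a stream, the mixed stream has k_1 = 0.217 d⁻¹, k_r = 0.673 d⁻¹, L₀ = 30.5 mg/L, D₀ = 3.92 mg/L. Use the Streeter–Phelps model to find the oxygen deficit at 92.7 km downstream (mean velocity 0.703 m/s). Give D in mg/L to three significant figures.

D ≈ 6.63 mg/L

Travel time t = x/v = 92.7 km / (0.703 m/s) = 92700 m / 0.703 m/s = 131900 s = 1.526 d.
k_1 L₀/(k_r−k_1) = 0.217×30.5/(0.673−0.217) = 6.619/0.4560 = 14.51 mg/L.
e^(−k_1 t) = e^(−0.217×1.526) = 0.7181; e^(−k_r t) = e^(−0.673×1.526) = 0.3580.
D = 14.51 × (0.7181 − 0.3580) + 3.92 × 0.3580 = 5.226 + 1.403 = 6.629 mg/L.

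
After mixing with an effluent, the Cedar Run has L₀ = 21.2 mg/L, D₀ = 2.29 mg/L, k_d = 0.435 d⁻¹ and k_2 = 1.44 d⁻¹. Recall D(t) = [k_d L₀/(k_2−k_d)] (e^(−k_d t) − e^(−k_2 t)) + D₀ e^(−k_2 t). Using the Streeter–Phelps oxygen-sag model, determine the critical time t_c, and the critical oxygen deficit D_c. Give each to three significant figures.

With k_2/k_d = 3.310 and 1 − D₀(k_2−k_d)/(k_d L₀) = 0.7504,
t_c = ln(3.310 × 0.7504) / (1.44 − 0.435) = ln(2.484) / 1.005 = 0.9100/1.005 = 0.9054 d.
D_c = (k_d/k_2) L₀ e^(−k_d t_c) = (0.435/1.44) × 21.2 × e^(−0.435×0.9054) = 0.3021 × 21.2 × 0.6744 = 4.319 mg/L.

t_c ≈ 0.905 d; D_c ≈ 4.32 mg/L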